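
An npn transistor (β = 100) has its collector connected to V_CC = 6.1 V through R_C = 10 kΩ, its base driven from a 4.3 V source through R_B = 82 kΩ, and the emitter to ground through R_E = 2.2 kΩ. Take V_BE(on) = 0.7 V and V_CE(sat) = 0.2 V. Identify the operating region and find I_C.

saturation; I_C ≈ 0.48 mA

Assume active: I_B = (4.3 − 0.7)/(82 + 101×2.2) = 0.0118 mA, I_C = β·I_B = 1.18 mA.
Then V_CE = 6.1 − 1.18×10 − 1.2×2.2 = -8.36 V < 0.2 V — the active assumption fails.
Re-solve with V_CE = 0.2 V. KCL at the emitter: V_E/R_E = (V_BB−0.7−V_E)/R_B + (V_CC−0.2−V_E)/R_C, giving V_E = 1.12 V.
I_C = (V_CC − 0.2 − V_E)/R_C = (5.9 − 1.12)/10 = 0.478 mA.
Check: I_B = (3.6 − 1.12)/82 = 0.0303 mA, and β·I_B = 3.03 mA > I_C, confirming saturation.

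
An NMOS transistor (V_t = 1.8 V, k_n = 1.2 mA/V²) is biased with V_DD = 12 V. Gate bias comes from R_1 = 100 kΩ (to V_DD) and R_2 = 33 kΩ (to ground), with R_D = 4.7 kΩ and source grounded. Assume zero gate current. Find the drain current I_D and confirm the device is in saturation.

I_D ≈ 0.83 mA

V_G = V_DD·R_2/(R_1+R_2) = 12×33/133 = 2.98 V. With the source grounded, V_GS = V_G = 2.98 V.
Assume saturation: I_D = (k_n/2)(V_GS − V_t)² = (1.2/2)×(2.98 − 1.8)² = 0.6×1.18² = 0.832 mA.
V_DS = V_DD − I_D·R_D = 12 − 0.832×4.7 = 8.09 V.
Saturation requires V_DS ≥ V_GS − V_t = 1.18 V; 8.09 ≥ 1.18 ✓.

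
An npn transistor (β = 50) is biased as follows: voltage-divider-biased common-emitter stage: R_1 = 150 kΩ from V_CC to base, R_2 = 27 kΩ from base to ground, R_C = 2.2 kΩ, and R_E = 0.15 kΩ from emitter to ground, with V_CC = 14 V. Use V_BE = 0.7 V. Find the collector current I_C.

Thevenize the base divider: V_Th = V_CC·R_2/(R_1+R_2) = 14×27/177 = 2.14 V, R_Th = R_1‖R_2 = 22.9 kΩ.
Base-emitter loop: V_Th = I_B·R_Th + V_BE + (β+1)I_B·R_E, so I_B = (2.14 − 0.7) / (22.9 + 51×0.15) = 0.047 mA.
I_C = β·I_B = 50×0.047 = 2.35 mA, and I_E = (β+1)I_B = 2.4 mA.
V_CE = V_CC − I_C·R_C − I_E·R_E = 14 − 2.35×2.2 − 2.4×0.15 = 8.47 V.
V_CE = 8.47 V > 0.2 V confirms active-region operation.

I_C ≈ 2.4 mA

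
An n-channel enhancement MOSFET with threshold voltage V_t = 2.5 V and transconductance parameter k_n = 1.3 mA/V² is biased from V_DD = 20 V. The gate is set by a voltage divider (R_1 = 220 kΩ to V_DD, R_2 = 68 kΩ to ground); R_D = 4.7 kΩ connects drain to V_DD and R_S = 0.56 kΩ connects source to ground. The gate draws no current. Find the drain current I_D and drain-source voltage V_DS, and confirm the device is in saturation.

V_G = V_DD·R_2/(R_1+R_2) = 20×68/288 = 4.72 V.
Assume saturation: I_D = (k_n/2)(V_GS − V_t)² with V_GS = V_G − I_D·R_S = 4.72 − 0.56·I_D.
Substituting gives 0.204·I_D² − 2.62·I_D + 3.21 = 0, with roots I_D = 1.37 or 11.5 mA.
The root I_D = 11.5 mA gives V_GS = -1.7 V ≤ V_t, so take I_D = 1.37 mA.
Then V_GS = 3.95 V and V_DS = V_DD − I_D(R_D+R_S) = 20 − 1.37×5.26 = 12.8 V.
Saturation requires V_DS ≥ V_GS − V_t = 1.45 V; 12.8 ≥ 1.45 ✓.

I_D ≈ 1.4 mA, V_DS ≈ 13 V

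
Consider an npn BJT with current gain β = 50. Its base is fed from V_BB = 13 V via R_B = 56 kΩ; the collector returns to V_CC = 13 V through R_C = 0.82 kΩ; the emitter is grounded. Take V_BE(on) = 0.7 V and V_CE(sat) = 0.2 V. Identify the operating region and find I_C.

active; I_C ≈ 11 mA

Assume active. Base-emitter loop: I_B = (V_BB − V_BE)/R_B = (13 − 0.7)/56 = 0.22 mA.
I_C = β·I_B = 50×0.22 = 11 mA.
V_CE = V_CC − I_C·R_C = 13 − 11×0.82 = 3.99 V > V_CE(sat), so the active-region assumption holds.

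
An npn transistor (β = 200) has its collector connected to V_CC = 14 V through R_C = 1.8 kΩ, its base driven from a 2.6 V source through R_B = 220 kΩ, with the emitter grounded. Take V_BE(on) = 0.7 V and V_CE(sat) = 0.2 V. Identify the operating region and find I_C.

active; I_C ≈ 1.7 mA

Assume active. Base-emitter loop: I_B = (V_BB − V_BE)/R_B = (2.6 − 0.7)/220 = 0.00864 mA.
I_C = β·I_B = 200×0.00864 = 1.73 mA.
V_CE = V_CC − I_C·R_C = 14 − 1.73×1.8 = 10.9 V > V_CE(sat), so the active-region assumption holds.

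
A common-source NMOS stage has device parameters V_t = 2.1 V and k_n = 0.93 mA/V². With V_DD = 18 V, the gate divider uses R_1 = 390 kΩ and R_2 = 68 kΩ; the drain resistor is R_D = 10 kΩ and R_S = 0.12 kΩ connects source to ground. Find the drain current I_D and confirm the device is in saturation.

V_G = V_DD·R_2/(R_1+R_2) = 18×68/458 = 2.67 V.
Assume saturation: I_D = (k_n/2)(V_GS − V_t)² with V_GS = V_G − I_D·R_S = 2.67 − 0.12·I_D.
Substituting gives 0.0067·I_D² − 1.06·I_D + 0.152 = 0, with roots I_D = 0.143 or 159 mA.
The root I_D = 159 mA gives V_GS = -16.4 V ≤ V_t, so take I_D = 0.143 mA.
Then V_GS = 2.66 V and V_DS = V_DD − I_D(R_D+R_S) = 18 − 0.143×10.1 = 16.5 V.
Saturation requires V_DS ≥ V_GS − V_t = 0.555 V; 16.5 ≥ 0.555 ✓.

I_D ≈ 0.14 mA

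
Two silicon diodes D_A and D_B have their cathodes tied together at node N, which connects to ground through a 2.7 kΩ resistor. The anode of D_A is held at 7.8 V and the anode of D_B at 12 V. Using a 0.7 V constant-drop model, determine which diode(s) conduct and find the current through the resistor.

Only D_B conducts; I_R ≈ 4.2 mA

Assume both conduct. Then node N would need to be at both 7.8−0.7 = 7.1 V and 12−0.7 = 11.3 V, which is impossible.
Assume only D_B conducts: V_N = 12 − 0.7 = 11.3 V, so I_R = 11.3/2.7 = 4.19 mA.
Check D_A: its anode-to-cathode voltage is 7.8 − 11.3 = -3.5 V < 0.7 V, so it is off. The assumption is consistent.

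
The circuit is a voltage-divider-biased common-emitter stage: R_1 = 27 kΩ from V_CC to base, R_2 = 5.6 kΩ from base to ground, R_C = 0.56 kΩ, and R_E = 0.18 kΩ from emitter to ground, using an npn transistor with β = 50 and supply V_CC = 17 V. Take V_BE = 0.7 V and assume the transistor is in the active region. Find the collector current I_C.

I_C ≈ 8 mA

Thevenize the base divider: V_Th = V_CC·R_2/(R_1+R_2) = 17×5.6/32.6 = 2.92 V, R_Th = R_1‖R_2 = 4.64 kΩ.
Base-emitter loop: V_Th = I_B·R_Th + V_BE + (β+1)I_B·R_E, so I_B = (2.92 − 0.7) / (4.64 + 51×0.18) = 0.161 mA.
I_C = β·I_B = 50×0.161 = 8.03 mA, and I_E = (β+1)I_B = 8.19 mA.
V_CE = V_CC − I_C·R_C − I_E·R_E = 17 − 8.03×0.56 − 8.19×0.18 = 11 V.
V_CE = 11 V > 0.2 V confirms active-region operation.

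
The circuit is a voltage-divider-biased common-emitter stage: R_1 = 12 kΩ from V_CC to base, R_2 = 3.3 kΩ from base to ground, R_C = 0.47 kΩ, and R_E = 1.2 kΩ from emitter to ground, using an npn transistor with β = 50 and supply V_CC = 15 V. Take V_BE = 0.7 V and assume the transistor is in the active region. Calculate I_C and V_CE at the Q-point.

Thevenize the base divider: V_Th = V_CC·R_2/(R_1+R_2) = 15×3.3/15.3 = 3.24 V, R_Th = R_1‖R_2 = 2.59 kΩ.
Base-emitter loop: V_Th = I_B·R_Th + V_BE + (β+1)I_B·R_E, so I_B = (3.24 − 0.7) / (2.59 + 51×1.2) = 0.0397 mA.
I_C = β·I_B = 50×0.0397 = 1.99 mA, and I_E = (β+1)I_B = 2.03 mA.
V_CE = V_CC − I_C·R_C − I_E·R_E = 15 − 1.99×0.47 − 2.03×1.2 = 11.6 V.
V_CE = 11.6 V > 0.2 V confirms active-region operation.

I_C ≈ 2 mA, V_CE ≈ 12 V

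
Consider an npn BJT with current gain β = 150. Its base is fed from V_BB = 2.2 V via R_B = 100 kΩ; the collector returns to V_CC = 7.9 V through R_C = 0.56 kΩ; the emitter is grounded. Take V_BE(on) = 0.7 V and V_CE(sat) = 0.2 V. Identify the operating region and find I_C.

Assume active. Base-emitter loop: I_B = (V_BB − V_BE)/R_B = (2.2 − 0.7)/100 = 0.015 mA.
I_C = β·I_B = 150×0.015 = 2.25 mA.
V_CE = V_CC − I_C·R_C = 7.9 − 2.25×0.56 = 6.64 V > V_CE(sat), so the active-region assumption holds.

active; I_C ≈ 2.3 mA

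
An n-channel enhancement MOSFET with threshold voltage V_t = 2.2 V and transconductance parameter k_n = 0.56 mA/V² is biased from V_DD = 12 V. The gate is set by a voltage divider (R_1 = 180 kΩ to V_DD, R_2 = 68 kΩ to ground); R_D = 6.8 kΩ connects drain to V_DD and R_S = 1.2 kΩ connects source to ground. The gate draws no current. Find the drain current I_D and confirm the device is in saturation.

V_G = V_DD·R_2/(R_1+R_2) = 12×68/248 = 3.29 V.
Assume saturation: I_D = (k_n/2)(V_GS − V_t)² with V_GS = V_G − I_D·R_S = 3.29 − 1.2·I_D.
Substituting gives 0.403·I_D² − 1.73·I_D + 0.333 = 0, with roots I_D = 0.202 or 4.1 mA.
The root I_D = 4.1 mA gives V_GS = -1.62 V ≤ V_t, so take I_D = 0.202 mA.
Then V_GS = 3.05 V and V_DS = V_DD − I_D(R_D+R_S) = 12 − 0.202×8 = 10.4 V.
Saturation requires V_DS ≥ V_GS − V_t = 0.848 V; 10.4 ≥ 0.848 ✓.

I_D ≈ 0.2 mA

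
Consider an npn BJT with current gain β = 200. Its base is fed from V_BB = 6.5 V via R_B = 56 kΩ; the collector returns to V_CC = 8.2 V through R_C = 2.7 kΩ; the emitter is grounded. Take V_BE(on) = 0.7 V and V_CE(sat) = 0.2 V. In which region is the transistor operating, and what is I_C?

Assume active: I_B = (6.5 − 0.7)/56 = 0.104 mA, giving I_C = β·I_B = 20.7 mA.
But then V_CE = 8.2 − 20.7×2.7 = -47.7 V < V_CE(sat) = 0.2 V — impossible in the active region.
So the transistor is saturated. With V_CE = 0.2 V, I_C = (V_CC − 0.2)/R_C = 8/2.7 = 2.96 mA.
Check: β·I_B = 20.7 mA > I_C = 2.96 mA, confirming saturation.

saturation; I_C ≈ 3 mA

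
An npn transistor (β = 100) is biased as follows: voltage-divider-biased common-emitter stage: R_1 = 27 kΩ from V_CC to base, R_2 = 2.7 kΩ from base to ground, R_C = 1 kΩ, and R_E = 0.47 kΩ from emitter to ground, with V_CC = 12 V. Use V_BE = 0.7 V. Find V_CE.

Thevenize the base divider: V_Th = V_CC·R_2/(R_1+R_2) = 12×2.7/29.7 = 1.09 V, R_Th = R_1‖R_2 = 2.45 kΩ.
Base-emitter loop: V_Th = I_B·R_Th + V_BE + (β+1)I_B·R_E, so I_B = (1.09 − 0.7) / (2.45 + 101×0.47) = 0.00783 mA.
I_C = β·I_B = 100×0.00783 = 0.783 mA, and I_E = (β+1)I_B = 0.791 mA.
V_CE = V_CC − I_C·R_C − I_E·R_E = 12 − 0.783×1 − 0.791×0.47 = 10.8 V.
V_CE = 10.8 V > 0.2 V confirms active-region operation.

V_CE ≈ 11 V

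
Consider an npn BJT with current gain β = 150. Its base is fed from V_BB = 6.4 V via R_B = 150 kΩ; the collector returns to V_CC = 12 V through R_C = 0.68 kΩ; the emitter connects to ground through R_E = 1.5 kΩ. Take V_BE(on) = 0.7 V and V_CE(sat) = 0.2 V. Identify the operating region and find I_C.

active; I_C ≈ 2.3 mA

Assume active. Base-emitter loop: I_B = (V_BB − V_BE)/(R_B + (β+1)R_E) = (6.4 − 0.7)/(150 + 151×1.5) = 0.0151 mA.
I_C = β·I_B = 150×0.0151 = 2.27 mA.
V_CE = V_CC − I_C·R_C − I_E·R_E = 12 − 2.27×0.68 − 2.29×1.5 = 7.03 V > V_CE(sat), so the active-region assumption holds.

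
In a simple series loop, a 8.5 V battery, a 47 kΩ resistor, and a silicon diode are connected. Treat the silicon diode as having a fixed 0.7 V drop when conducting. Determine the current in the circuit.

KVL around the loop: 8.5 = V_D + I·R = 0.7 + I × 47 kΩ.
So I = (8.5 − 0.7) / 47 kΩ = 7.8 / 47 = 0.166 mA.

I ≈ 0.17 mA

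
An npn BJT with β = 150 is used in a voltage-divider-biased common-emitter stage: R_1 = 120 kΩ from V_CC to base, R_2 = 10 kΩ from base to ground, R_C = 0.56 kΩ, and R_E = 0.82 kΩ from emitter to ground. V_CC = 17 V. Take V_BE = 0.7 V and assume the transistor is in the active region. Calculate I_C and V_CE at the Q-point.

Thevenize the base divider: V_Th = V_CC·R_2/(R_1+R_2) = 17×10/130 = 1.31 V, R_Th = R_1‖R_2 = 9.23 kΩ.
Base-emitter loop: V_Th = I_B·R_Th + V_BE + (β+1)I_B·R_E, so I_B = (1.31 − 0.7) / (9.23 + 151×0.82) = 0.00457 mA.
I_C = β·I_B = 150×0.00457 = 0.685 mA, and I_E = (β+1)I_B = 0.69 mA.
V_CE = V_CC − I_C·R_C − I_E·R_E = 17 − 0.685×0.56 − 0.69×0.82 = 16.1 V.
V_CE = 16.1 V > 0.2 V confirms active-region operation.

I_C ≈ 0.69 mA, V_CE ≈ 16 V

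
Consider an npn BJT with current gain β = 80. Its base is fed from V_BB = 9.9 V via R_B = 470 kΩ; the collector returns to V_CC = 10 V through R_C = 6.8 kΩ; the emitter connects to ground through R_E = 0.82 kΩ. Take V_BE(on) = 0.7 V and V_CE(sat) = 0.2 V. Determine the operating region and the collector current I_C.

saturation; I_C ≈ 1.3 mA

Assume active: I_B = (9.9 − 0.7)/(470 + 81×0.82) = 0.0172 mA, I_C = β·I_B = 1.37 mA.
Then V_CE = 10 − 1.37×6.8 − 1.39×0.82 = -0.469 V < 0.2 V — the active assumption fails.
Re-solve with V_CE = 0.2 V. KCL at the emitter: V_E/R_E = (V_BB−0.7−V_E)/R_B + (V_CC−0.2−V_E)/R_C, giving V_E = 1.07 V.
I_C = (V_CC − 0.2 − V_E)/R_C = (9.8 − 1.07)/6.8 = 1.28 mA.
Check: I_B = (9.2 − 1.07)/470 = 0.0173 mA, and β·I_B = 1.38 mA > I_C, confirming saturation.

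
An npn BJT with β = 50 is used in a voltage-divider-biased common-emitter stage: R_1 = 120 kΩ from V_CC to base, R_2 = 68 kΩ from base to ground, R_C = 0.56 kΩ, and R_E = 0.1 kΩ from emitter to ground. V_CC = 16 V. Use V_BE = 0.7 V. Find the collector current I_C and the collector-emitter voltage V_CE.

Thevenize the base divider: V_Th = V_CC·R_2/(R_1+R_2) = 16×68/188 = 5.79 V, R_Th = R_1‖R_2 = 43.4 kΩ.
Base-emitter loop: V_Th = I_B·R_Th + V_BE + (β+1)I_B·R_E, so I_B = (5.79 − 0.7) / (43.4 + 51×0.1) = 0.105 mA.
I_C = β·I_B = 50×0.105 = 5.24 mA, and I_E = (β+1)I_B = 5.35 mA.
V_CE = V_CC − I_C·R_C − I_E·R_E = 16 − 5.24×0.56 − 5.35×0.1 = 12.5 V.
V_CE = 12.5 V > 0.2 V confirms active-region operation.

I_C ≈ 5.2 mA, V_CE ≈ 13 V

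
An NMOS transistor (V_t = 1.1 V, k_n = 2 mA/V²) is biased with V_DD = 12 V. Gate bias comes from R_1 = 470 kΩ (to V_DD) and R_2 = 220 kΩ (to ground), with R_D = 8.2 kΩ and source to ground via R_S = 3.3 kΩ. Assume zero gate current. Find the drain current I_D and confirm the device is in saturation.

I_D ≈ 0.59 mA

V_G = V_DD·R_2/(R_1+R_2) = 12×220/690 = 3.83 V.
Assume saturation: I_D = (k_n/2)(V_GS − V_t)² with V_GS = V_G − I_D·R_S = 3.83 − 3.3·I_D.
Substituting gives 10.9·I_D² − 19·I_D + 7.43 = 0, with roots I_D = 0.593 or 1.15 mA.
The root I_D = 1.15 mA gives V_GS = 0.027 V ≤ V_t, so take I_D = 0.593 mA.
Then V_GS = 1.87 V and V_DS = V_DD − I_D(R_D+R_S) = 12 − 0.593×11.5 = 5.18 V.
Saturation requires V_DS ≥ V_GS − V_t = 0.77 V; 5.18 ≥ 0.77 ✓.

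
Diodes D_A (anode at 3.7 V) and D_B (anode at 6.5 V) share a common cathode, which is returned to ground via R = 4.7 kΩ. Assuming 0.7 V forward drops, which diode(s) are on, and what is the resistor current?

Assume both conduct. Then node N would need to be at both 3.7−0.7 = 3 V and 6.5−0.7 = 5.8 V, which is impossible.
Assume only D_B conducts: V_N = 6.5 − 0.7 = 5.8 V, so I_R = 5.8/4.7 = 1.23 mA.
Check D_A: its anode-to-cathode voltage is 3.7 − 5.8 = -2.1 V < 0.7 V, so it is off. The assumption is consistent.

Only D_B conducts; I_R ≈ 1.2 mA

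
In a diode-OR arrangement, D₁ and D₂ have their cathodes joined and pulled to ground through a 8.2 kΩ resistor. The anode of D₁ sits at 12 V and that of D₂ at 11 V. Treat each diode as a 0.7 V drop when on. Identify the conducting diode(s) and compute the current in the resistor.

Only D₁ conducts; I_R ≈ 1.4 mA

Assume both conduct. Then node N would need to be at both 12−0.7 = 11.3 V and 11−0.7 = 10.3 V, which is impossible.
Assume only D₁ conducts: V_N = 12 − 0.7 = 11.3 V, so I_R = 11.3/8.2 = 1.38 mA.
Check D₂: its anode-to-cathode voltage is 11 − 11.3 = -0.3 V < 0.7 V, so it is off. The assumption is consistent.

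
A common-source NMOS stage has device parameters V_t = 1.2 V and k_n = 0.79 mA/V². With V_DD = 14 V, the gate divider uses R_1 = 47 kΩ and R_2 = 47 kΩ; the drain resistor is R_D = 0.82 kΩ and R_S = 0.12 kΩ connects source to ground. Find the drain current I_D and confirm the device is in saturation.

V_G = V_DD·R_2/(R_1+R_2) = 14×47/94 = 7 V.
Assume saturation: I_D = (k_n/2)(V_GS − V_t)² with V_GS = V_G − I_D·R_S = 7 − 0.12·I_D.
Substituting gives 0.00569·I_D² − 1.55·I_D + 13.3 = 0, with roots I_D = 8.86 or 264 mA.
The root I_D = 264 mA gives V_GS = -24.6 V ≤ V_t, so take I_D = 8.86 mA.
Then V_GS = 5.94 V and V_DS = V_DD − I_D(R_D+R_S) = 14 − 8.86×0.94 = 5.67 V.
Saturation requires V_DS ≥ V_GS − V_t = 4.74 V; 5.67 ≥ 4.74 ✓.

I_D ≈ 8.9 mA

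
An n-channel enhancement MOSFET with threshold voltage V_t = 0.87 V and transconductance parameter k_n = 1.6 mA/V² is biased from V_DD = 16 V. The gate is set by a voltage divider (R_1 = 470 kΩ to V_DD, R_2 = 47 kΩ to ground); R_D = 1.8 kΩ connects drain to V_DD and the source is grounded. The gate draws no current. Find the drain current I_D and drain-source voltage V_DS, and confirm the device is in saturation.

I_D ≈ 0.27 mA, V_DS ≈ 16 V

V_G = V_DD·R_2/(R_1+R_2) = 16×47/517 = 1.45 V. With the source grounded, V_GS = V_G = 1.45 V.
Assume saturation: I_D = (k_n/2)(V_GS − V_t)² = (1.6/2)×(1.45 − 0.87)² = 0.8×0.585² = 0.273 mA.
V_DS = V_DD − I_D·R_D = 16 − 0.273×1.8 = 15.5 V.
Saturation requires V_DS ≥ V_GS − V_t = 0.585 V; 15.5 ≥ 0.585 ✓.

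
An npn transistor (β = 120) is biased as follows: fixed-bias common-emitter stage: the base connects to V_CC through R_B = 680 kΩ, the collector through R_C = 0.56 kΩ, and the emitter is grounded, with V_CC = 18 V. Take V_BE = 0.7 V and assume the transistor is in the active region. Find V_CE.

Base loop: V_CC = I_B·R_B + V_BE, so I_B = (18 − 0.7)/680 kΩ = 0.0254 mA.
In the active region I_C = β·I_B = 120 × 0.0254 = 3.05 mA.
Collector loop: V_CE = V_CC − I_C·R_C = 18 − 3.05×0.56 = 16.3 V.
Since V_CE = 16.3 V > V_CE(sat) ≈ 0.2 V, the transistor is in the active region as assumed.

V_CE ≈ 16 V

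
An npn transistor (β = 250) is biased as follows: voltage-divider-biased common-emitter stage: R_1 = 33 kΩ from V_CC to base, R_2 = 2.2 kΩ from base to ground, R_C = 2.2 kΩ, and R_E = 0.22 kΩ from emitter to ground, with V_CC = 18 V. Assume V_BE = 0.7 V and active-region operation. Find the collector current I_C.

Thevenize the base divider: V_Th = V_CC·R_2/(R_1+R_2) = 18×2.2/35.2 = 1.12 V, R_Th = R_1‖R_2 = 2.06 kΩ.
Base-emitter loop: V_Th = I_B·R_Th + V_BE + (β+1)I_B·R_E, so I_B = (1.12 − 0.7) / (2.06 + 251×0.22) = 0.00742 mA.
I_C = β·I_B = 250×0.00742 = 1.85 mA, and I_E = (β+1)I_B = 1.86 mA.
V_CE = V_CC − I_C·R_C − I_E·R_E = 18 − 1.85×2.2 − 1.86×0.22 = 13.5 V.
V_CE = 13.5 V > 0.2 V confirms active-region operation.

I_C ≈ 1.9 mA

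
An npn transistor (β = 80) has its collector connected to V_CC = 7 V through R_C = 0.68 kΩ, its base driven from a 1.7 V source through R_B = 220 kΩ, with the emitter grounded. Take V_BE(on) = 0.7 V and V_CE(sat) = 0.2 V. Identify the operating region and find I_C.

Assume active. Base-emitter loop: I_B = (V_BB − V_BE)/R_B = (1.7 − 0.7)/220 = 0.00455 mA.
I_C = β·I_B = 80×0.00455 = 0.364 mA.
V_CE = V_CC − I_C·R_C = 7 − 0.364×0.68 = 6.75 V > V_CE(sat), so the active-region assumption holds.

active; I_C ≈ 0.36 mA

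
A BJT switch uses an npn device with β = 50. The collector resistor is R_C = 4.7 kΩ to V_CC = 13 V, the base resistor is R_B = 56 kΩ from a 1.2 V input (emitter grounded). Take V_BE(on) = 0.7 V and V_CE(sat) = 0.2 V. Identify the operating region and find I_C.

active; I_C ≈ 0.45 mA

Assume active. Base-emitter loop: I_B = (V_BB − V_BE)/R_B = (1.2 − 0.7)/56 = 0.00893 mA.
I_C = β·I_B = 50×0.00893 = 0.446 mA.
V_CE = V_CC − I_C·R_C = 13 − 0.446×4.7 = 10.9 V > V_CE(sat), so the active-region assumption holds.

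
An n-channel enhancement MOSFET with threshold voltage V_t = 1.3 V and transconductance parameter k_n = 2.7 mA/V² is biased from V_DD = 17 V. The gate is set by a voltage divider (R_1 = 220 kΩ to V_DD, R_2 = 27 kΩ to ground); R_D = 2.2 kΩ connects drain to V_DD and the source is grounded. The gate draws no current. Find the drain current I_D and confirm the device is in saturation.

V_G = V_DD·R_2/(R_1+R_2) = 17×27/247 = 1.86 V. With the source grounded, V_GS = V_G = 1.86 V.
Assume saturation: I_D = (k_n/2)(V_GS − V_t)² = (2.7/2)×(1.86 − 1.3)² = 1.35×0.558² = 0.421 mA.
V_DS = V_DD − I_D·R_D = 17 − 0.421×2.2 = 16.1 V.
Saturation requires V_DS ≥ V_GS − V_t = 0.558 V; 16.1 ≥ 0.558 ✓.

I_D ≈ 0.42 mA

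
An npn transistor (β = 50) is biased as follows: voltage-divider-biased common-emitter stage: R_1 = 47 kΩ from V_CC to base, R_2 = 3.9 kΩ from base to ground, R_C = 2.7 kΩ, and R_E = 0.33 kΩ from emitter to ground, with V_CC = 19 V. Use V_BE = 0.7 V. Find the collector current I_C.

Thevenize the base divider: V_Th = V_CC·R_2/(R_1+R_2) = 19×3.9/50.9 = 1.46 V, R_Th = R_1‖R_2 = 3.6 kΩ.
Base-emitter loop: V_Th = I_B·R_Th + V_BE + (β+1)I_B·R_E, so I_B = (1.46 − 0.7) / (3.6 + 51×0.33) = 0.037 mA.
I_C = β·I_B = 50×0.037 = 1.85 mA, and I_E = (β+1)I_B = 1.89 mA.
V_CE = V_CC − I_C·R_C − I_E·R_E = 19 − 1.85×2.7 − 1.89×0.33 = 13.4 V.
V_CE = 13.4 V > 0.2 V confirms active-region operation.

I_C ≈ 1.8 mA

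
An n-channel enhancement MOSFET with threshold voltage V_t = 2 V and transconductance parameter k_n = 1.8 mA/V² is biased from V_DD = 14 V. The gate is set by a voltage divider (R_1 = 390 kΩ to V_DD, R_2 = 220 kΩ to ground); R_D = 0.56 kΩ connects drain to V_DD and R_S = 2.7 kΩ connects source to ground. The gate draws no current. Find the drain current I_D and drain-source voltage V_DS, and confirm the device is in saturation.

I_D ≈ 0.78 mA, V_DS ≈ 11 V

V_G = V_DD·R_2/(R_1+R_2) = 14×220/610 = 5.05 V.
Assume saturation: I_D = (k_n/2)(V_GS − V_t)² with V_GS = V_G − I_D·R_S = 5.05 − 2.7·I_D.
Substituting gives 6.56·I_D² − 15.8·I_D + 8.37 = 0, with roots I_D = 0.784 or 1.63 mA.
The root I_D = 1.63 mA gives V_GS = 0.655 V ≤ V_t, so take I_D = 0.784 mA.
Then V_GS = 2.93 V and V_DS = V_DD − I_D(R_D+R_S) = 14 − 0.784×3.26 = 11.4 V.
Saturation requires V_DS ≥ V_GS − V_t = 0.933 V; 11.4 ≥ 0.933 ✓.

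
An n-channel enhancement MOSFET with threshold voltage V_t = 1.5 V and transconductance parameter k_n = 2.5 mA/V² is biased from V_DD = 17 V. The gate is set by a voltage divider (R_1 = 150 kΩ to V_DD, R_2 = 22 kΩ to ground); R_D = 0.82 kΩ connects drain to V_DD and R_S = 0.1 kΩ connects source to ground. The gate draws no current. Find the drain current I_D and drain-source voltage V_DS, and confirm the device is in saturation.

V_G = V_DD·R_2/(R_1+R_2) = 17×22/172 = 2.17 V.
Assume saturation: I_D = (k_n/2)(V_GS − V_t)² with V_GS = V_G − I_D·R_S = 2.17 − 0.1·I_D.
Substituting gives 0.0125·I_D² − 1.17·I_D + 0.569 = 0, with roots I_D = 0.489 or 93 mA.
The root I_D = 93 mA gives V_GS = -7.13 V ≤ V_t, so take I_D = 0.489 mA.
Then V_GS = 2.13 V and V_DS = V_DD − I_D(R_D+R_S) = 17 − 0.489×0.92 = 16.6 V.
Saturation requires V_DS ≥ V_GS − V_t = 0.626 V; 16.6 ≥ 0.626 ✓.

I_D ≈ 0.49 mA, V_DS ≈ 17 V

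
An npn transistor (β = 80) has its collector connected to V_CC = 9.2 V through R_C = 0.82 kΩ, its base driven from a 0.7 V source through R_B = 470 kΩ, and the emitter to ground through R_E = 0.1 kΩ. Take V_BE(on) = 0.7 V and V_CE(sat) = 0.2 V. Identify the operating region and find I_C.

cutoff; I_C ≈ 0

V_BB = 0.7 V ≤ V_BE(on) = 0.7 V, so the base-emitter junction is not forward biased.
The transistor is in cutoff: I_B = I_C = 0.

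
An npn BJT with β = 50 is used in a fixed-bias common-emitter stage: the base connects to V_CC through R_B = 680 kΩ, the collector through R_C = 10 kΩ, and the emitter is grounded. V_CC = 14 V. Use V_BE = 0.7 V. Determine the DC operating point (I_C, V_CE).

Base loop: V_CC = I_B·R_B + V_BE, so I_B = (14 − 0.7)/680 kΩ = 0.0196 mA.
In the active region I_C = β·I_B = 50 × 0.0196 = 0.978 mA.
Collector loop: V_CE = V_CC − I_C·R_C = 14 − 0.978×10 = 4.22 V.
Since V_CE = 4.22 V > V_CE(sat) ≈ 0.2 V, the transistor is in the active region as assumed.

I_C ≈ 0.98 mA, V_CE ≈ 4.2 V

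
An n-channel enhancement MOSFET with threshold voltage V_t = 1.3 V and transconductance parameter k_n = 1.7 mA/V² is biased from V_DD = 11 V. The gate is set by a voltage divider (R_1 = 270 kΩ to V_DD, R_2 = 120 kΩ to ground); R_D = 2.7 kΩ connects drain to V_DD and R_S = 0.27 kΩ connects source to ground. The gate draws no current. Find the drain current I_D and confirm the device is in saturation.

I_D ≈ 2 mA

V_G = V_DD·R_2/(R_1+R_2) = 11×120/390 = 3.38 V.
Assume saturation: I_D = (k_n/2)(V_GS − V_t)² with V_GS = V_G − I_D·R_S = 3.38 − 0.27·I_D.
Substituting gives 0.062·I_D² − 1.96·I_D + 3.69 = 0, with roots I_D = 2.02 or 29.6 mA.
The root I_D = 29.6 mA gives V_GS = -4.6 V ≤ V_t, so take I_D = 2.02 mA.
Then V_GS = 2.84 V and V_DS = V_DD − I_D(R_D+R_S) = 11 − 2.02×2.97 = 5.01 V.
Saturation requires V_DS ≥ V_GS − V_t = 1.54 V; 5.01 ≥ 1.54 ✓.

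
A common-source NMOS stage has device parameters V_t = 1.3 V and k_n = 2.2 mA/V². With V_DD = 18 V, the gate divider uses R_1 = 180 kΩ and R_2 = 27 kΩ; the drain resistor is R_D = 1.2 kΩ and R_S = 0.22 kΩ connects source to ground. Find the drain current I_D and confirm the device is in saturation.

I_D ≈ 0.83 mA

V_G = V_DD·R_2/(R_1+R_2) = 18×27/207 = 2.35 V.
Assume saturation: I_D = (k_n/2)(V_GS − V_t)² with V_GS = V_G − I_D·R_S = 2.35 − 0.22·I_D.
Substituting gives 0.0532·I_D² − 1.51·I_D + 1.21 = 0, with roots I_D = 0.825 or 27.5 mA.
The root I_D = 27.5 mA gives V_GS = -3.7 V ≤ V_t, so take I_D = 0.825 mA.
Then V_GS = 2.17 V and V_DS = V_DD − I_D(R_D+R_S) = 18 − 0.825×1.42 = 16.8 V.
Saturation requires V_DS ≥ V_GS − V_t = 0.866 V; 16.8 ≥ 0.866 ✓.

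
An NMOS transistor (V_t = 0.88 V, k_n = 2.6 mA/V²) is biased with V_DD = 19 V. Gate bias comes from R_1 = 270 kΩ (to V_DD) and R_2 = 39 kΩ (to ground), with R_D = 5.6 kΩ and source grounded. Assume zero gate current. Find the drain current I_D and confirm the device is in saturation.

V_G = V_DD·R_2/(R_1+R_2) = 19×39/309 = 2.4 V. With the source grounded, V_GS = V_G = 2.4 V.
Assume saturation: I_D = (k_n/2)(V_GS − V_t)² = (2.6/2)×(2.4 − 0.88)² = 1.3×1.52² = 3 mA.
V_DS = V_DD − I_D·R_D = 19 − 3×5.6 = 2.22 V.
Saturation requires V_DS ≥ V_GS − V_t = 1.52 V; 2.22 ≥ 1.52 ✓.

I_D ≈ 3 mA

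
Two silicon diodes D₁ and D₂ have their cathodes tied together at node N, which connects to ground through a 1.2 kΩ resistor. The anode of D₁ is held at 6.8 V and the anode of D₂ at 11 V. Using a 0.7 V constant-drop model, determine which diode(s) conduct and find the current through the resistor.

Assume both conduct. Then node N would need to be at both 6.8−0.7 = 6.1 V and 11−0.7 = 10.3 V, which is impossible.
Assume only D₂ conducts: V_N = 11 − 0.7 = 10.3 V, so I_R = 10.3/1.2 = 8.58 mA.
Check D₁: its anode-to-cathode voltage is 6.8 − 10.3 = -3.5 V < 0.7 V, so it is off. The assumption is consistent.

Only D₂ conducts; I_R ≈ 8.6 mA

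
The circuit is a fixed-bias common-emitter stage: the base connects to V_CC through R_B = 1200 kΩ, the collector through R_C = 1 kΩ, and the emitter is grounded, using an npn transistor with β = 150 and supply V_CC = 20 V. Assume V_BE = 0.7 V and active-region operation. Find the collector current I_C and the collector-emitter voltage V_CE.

Base loop: V_CC = I_B·R_B + V_BE, so I_B = (20 − 0.7)/1200 kΩ = 0.0161 mA.
In the active region I_C = β·I_B = 150 × 0.0161 = 2.41 mA.
Collector loop: V_CE = V_CC − I_C·R_C = 20 − 2.41×1 = 17.6 V.
Since V_CE = 17.6 V > V_CE(sat) ≈ 0.2 V, the transistor is in the active region as assumed.

I_C ≈ 2.4 mA, V_CE ≈ 18 V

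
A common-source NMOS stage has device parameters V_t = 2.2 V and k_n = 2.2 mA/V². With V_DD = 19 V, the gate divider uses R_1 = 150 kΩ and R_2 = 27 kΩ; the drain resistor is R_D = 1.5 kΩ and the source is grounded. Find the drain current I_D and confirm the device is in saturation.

I_D ≈ 0.54 mA

V_G = V_DD·R_2/(R_1+R_2) = 19×27/177 = 2.9 V. With the source grounded, V_GS = V_G = 2.9 V.
Assume saturation: I_D = (k_n/2)(V_GS − V_t)² = (2.2/2)×(2.9 − 2.2)² = 1.1×0.698² = 0.536 mA.
V_DS = V_DD − I_D·R_D = 19 − 0.536×1.5 = 18.2 V.
Saturation requires V_DS ≥ V_GS − V_t = 0.698 V; 18.2 ≥ 0.698 ✓.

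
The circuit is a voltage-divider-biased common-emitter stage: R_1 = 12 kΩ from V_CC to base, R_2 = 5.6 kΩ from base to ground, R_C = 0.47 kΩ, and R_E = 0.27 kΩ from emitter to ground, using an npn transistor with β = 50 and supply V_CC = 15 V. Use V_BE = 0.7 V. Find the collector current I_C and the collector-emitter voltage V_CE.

Thevenize the base divider: V_Th = V_CC·R_2/(R_1+R_2) = 15×5.6/17.6 = 4.77 V, R_Th = R_1‖R_2 = 3.82 kΩ.
Base-emitter loop: V_Th = I_B·R_Th + V_BE + (β+1)I_B·R_E, so I_B = (4.77 − 0.7) / (3.82 + 51×0.27) = 0.232 mA.
I_C = β·I_B = 50×0.232 = 11.6 mA, and I_E = (β+1)I_B = 11.8 mA.
V_CE = V_CC − I_C·R_C − I_E·R_E = 15 − 11.6×0.47 − 11.8×0.27 = 6.37 V.
V_CE = 6.37 V > 0.2 V confirms active-region operation.

I_C ≈ 12 mA, V_CE ≈ 6.4 V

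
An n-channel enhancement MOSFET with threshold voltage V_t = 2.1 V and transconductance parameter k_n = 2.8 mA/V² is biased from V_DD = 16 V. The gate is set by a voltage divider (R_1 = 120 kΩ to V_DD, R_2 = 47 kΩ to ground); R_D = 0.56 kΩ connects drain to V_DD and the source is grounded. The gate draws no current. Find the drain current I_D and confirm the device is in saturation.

I_D ≈ 8.1 mA

V_G = V_DD·R_2/(R_1+R_2) = 16×47/167 = 4.5 V. With the source grounded, V_GS = V_G = 4.5 V.
Assume saturation: I_D = (k_n/2)(V_GS − V_t)² = (2.8/2)×(4.5 − 2.1)² = 1.4×2.4² = 8.08 mA.
V_DS = V_DD − I_D·R_D = 16 − 8.08×0.56 = 11.5 V.
Saturation requires V_DS ≥ V_GS − V_t = 2.4 V; 11.5 ≥ 2.4 ✓.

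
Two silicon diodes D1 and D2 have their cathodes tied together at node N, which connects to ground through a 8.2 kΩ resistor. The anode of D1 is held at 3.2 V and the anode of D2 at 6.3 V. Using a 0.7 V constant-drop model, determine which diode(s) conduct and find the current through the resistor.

Assume both conduct. Then node N would need to be at both 3.2−0.7 = 2.5 V and 6.3−0.7 = 5.6 V, which is impossible.
Assume only D2 conducts: V_N = 6.3 − 0.7 = 5.6 V, so I_R = 5.6/8.2 = 0.683 mA.
Check D1: its anode-to-cathode voltage is 3.2 − 5.6 = -2.4 V < 0.7 V, so it is off. The assumption is consistent.

Only D2 conducts; I_R ≈ 0.68 mA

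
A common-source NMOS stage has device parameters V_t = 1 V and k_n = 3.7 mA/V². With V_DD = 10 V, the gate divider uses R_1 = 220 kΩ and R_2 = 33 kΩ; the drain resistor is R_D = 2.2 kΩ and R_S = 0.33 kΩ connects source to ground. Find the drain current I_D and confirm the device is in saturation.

V_G = V_DD·R_2/(R_1+R_2) = 10×33/253 = 1.3 V.
Assume saturation: I_D = (k_n/2)(V_GS − V_t)² with V_GS = V_G − I_D·R_S = 1.3 − 0.33·I_D.
Substituting gives 0.201·I_D² − 1.37·I_D + 0.171 = 0, with roots I_D = 0.127 or 6.68 mA.
The root I_D = 6.68 mA gives V_GS = -0.9 V ≤ V_t, so take I_D = 0.127 mA.
Then V_GS = 1.26 V and V_DS = V_DD − I_D(R_D+R_S) = 10 − 0.127×2.53 = 9.68 V.
Saturation requires V_DS ≥ V_GS − V_t = 0.262 V; 9.68 ≥ 0.262 ✓.

I_D ≈ 0.13 mA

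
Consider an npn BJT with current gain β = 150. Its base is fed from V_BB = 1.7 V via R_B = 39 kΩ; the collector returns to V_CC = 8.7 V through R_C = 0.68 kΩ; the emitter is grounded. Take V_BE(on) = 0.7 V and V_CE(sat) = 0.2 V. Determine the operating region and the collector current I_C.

Assume active. Base-emitter loop: I_B = (V_BB − V_BE)/R_B = (1.7 − 0.7)/39 = 0.0256 mA.
I_C = β·I_B = 150×0.0256 = 3.85 mA.
V_CE = V_CC − I_C·R_C = 8.7 − 3.85×0.68 = 6.08 V > V_CE(sat), so the active-region assumption holds.

active; I_C ≈ 3.8 mA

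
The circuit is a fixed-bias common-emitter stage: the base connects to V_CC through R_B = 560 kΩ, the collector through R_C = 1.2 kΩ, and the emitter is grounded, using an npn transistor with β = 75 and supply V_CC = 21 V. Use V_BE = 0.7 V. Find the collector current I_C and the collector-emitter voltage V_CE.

I_C ≈ 2.7 mA, V_CE ≈ 18 V

Base loop: V_CC = I_B·R_B + V_BE, so I_B = (21 − 0.7)/560 kΩ = 0.0363 mA.
In the active region I_C = β·I_B = 75 × 0.0363 = 2.72 mA.
Collector loop: V_CE = V_CC − I_C·R_C = 21 − 2.72×1.2 = 17.7 V.
Since V_CE = 17.7 V > V_CE(sat) ≈ 0.2 V, the transistor is in the active region as assumed.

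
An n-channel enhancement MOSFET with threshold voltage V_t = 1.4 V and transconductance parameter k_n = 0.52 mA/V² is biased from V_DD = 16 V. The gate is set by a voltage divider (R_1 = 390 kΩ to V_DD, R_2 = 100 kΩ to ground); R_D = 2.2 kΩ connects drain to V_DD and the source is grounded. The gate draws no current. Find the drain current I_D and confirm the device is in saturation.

V_G = V_DD·R_2/(R_1+R_2) = 16×100/490 = 3.27 V. With the source grounded, V_GS = V_G = 3.27 V.
Assume saturation: I_D = (k_n/2)(V_GS − V_t)² = (0.52/2)×(3.27 − 1.4)² = 0.26×1.87² = 0.905 mA.
V_DS = V_DD − I_D·R_D = 16 − 0.905×2.2 = 14 V.
Saturation requires V_DS ≥ V_GS − V_t = 1.87 V; 14 ≥ 1.87 ✓.

I_D ≈ 0.9 mA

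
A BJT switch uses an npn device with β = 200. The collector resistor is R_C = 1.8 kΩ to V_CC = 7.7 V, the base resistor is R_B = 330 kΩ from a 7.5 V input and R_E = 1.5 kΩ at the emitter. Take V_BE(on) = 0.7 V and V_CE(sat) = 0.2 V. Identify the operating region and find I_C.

active; I_C ≈ 2.2 mA

Assume active. Base-emitter loop: I_B = (V_BB − V_BE)/(R_B + (β+1)R_E) = (7.5 − 0.7)/(330 + 201×1.5) = 0.0108 mA.
I_C = β·I_B = 200×0.0108 = 2.15 mA.
V_CE = V_CC − I_C·R_C − I_E·R_E = 7.7 − 2.15×1.8 − 2.16×1.5 = 0.577 V > V_CE(sat), so the active-region assumption holds.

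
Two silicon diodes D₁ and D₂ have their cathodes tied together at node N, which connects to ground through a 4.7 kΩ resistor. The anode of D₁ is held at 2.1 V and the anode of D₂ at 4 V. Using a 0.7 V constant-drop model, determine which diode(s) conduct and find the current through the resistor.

Only D₂ conducts; I_R ≈ 0.7 mA

Assume both conduct. Then node N would need to be at both 2.1−0.7 = 1.4 V and 4−0.7 = 3.3 V, which is impossible.
Assume only D₂ conducts: V_N = 4 − 0.7 = 3.3 V, so I_R = 3.3/4.7 = 0.702 mA.
Check D₁: its anode-to-cathode voltage is 2.1 − 3.3 = -1.2 V < 0.7 V, so it is off. The assumption is consistent.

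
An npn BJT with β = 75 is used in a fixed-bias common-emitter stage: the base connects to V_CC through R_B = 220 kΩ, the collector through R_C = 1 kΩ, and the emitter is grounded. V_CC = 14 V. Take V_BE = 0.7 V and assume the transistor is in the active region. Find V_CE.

Base loop: V_CC = I_B·R_B + V_BE, so I_B = (14 − 0.7)/220 kΩ = 0.0605 mA.
In the active region I_C = β·I_B = 75 × 0.0605 = 4.53 mA.
Collector loop: V_CE = V_CC − I_C·R_C = 14 − 4.53×1 = 9.47 V.
Since V_CE = 9.47 V > V_CE(sat) ≈ 0.2 V, the transistor is in the active region as assumed.

V_CE ≈ 9.5 V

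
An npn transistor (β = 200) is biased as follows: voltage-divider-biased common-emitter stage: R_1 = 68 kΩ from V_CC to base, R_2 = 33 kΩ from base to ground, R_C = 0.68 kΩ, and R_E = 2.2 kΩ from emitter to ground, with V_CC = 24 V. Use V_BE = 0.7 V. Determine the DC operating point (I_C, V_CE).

I_C ≈ 3.1 mA, V_CE ≈ 15 V

Thevenize the base divider: V_Th = V_CC·R_2/(R_1+R_2) = 24×33/101 = 7.84 V, R_Th = R_1‖R_2 = 22.2 kΩ.
Base-emitter loop: V_Th = I_B·R_Th + V_BE + (β+1)I_B·R_E, so I_B = (7.84 − 0.7) / (22.2 + 201×2.2) = 0.0154 mA.
I_C = β·I_B = 200×0.0154 = 3.08 mA, and I_E = (β+1)I_B = 3.09 mA.
V_CE = V_CC − I_C·R_C − I_E·R_E = 24 − 3.08×0.68 − 3.09×2.2 = 15.1 V.
V_CE = 15.1 V > 0.2 V confirms active-region operation.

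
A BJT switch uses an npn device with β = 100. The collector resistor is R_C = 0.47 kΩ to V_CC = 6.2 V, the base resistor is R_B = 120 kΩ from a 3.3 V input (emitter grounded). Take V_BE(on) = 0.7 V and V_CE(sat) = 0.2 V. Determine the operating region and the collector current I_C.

active; I_C ≈ 2.2 mA

Assume active. Base-emitter loop: I_B = (V_BB − V_BE)/R_B = (3.3 − 0.7)/120 = 0.0217 mA.
I_C = β·I_B = 100×0.0217 = 2.17 mA.
V_CE = V_CC − I_C·R_C = 6.2 − 2.17×0.47 = 5.18 V > V_CE(sat), so the active-region assumption holds.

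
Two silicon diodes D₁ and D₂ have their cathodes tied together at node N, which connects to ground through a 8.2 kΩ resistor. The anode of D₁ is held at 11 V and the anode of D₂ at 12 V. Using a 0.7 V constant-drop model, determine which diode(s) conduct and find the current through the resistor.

Assume both conduct. Then node N would need to be at both 11−0.7 = 10.3 V and 12−0.7 = 11.3 V, which is impossible.
Assume only D₂ conducts: V_N = 12 − 0.7 = 11.3 V, so I_R = 11.3/8.2 = 1.38 mA.
Check D₁: its anode-to-cathode voltage is 11 − 11.3 = -0.3 V < 0.7 V, so it is off. The assumption is consistent.

Only D₂ conducts; I_R ≈ 1.4 mA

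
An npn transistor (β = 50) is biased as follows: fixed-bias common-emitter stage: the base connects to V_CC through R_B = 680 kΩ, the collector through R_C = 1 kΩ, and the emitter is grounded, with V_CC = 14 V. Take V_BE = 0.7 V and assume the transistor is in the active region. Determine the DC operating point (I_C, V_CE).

I_C ≈ 0.98 mA, V_CE ≈ 13 V

Base loop: V_CC = I_B·R_B + V_BE, so I_B = (14 − 0.7)/680 kΩ = 0.0196 mA.
In the active region I_C = β·I_B = 50 × 0.0196 = 0.978 mA.
Collector loop: V_CE = V_CC − I_C·R_C = 14 − 0.978×1 = 13 V.
Since V_CE = 13 V > V_CE(sat) ≈ 0.2 V, the transistor is in the active region as assumed.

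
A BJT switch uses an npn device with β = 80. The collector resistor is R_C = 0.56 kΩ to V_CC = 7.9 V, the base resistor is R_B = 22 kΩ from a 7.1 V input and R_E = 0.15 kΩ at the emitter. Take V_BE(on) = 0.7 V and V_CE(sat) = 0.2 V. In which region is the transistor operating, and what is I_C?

Assume active: I_B = (7.1 − 0.7)/(22 + 81×0.15) = 0.187 mA, I_C = β·I_B = 15 mA.
Then V_CE = 7.9 − 15×0.56 − 15.2×0.15 = -2.77 V < 0.2 V — the active assumption fails.
Re-solve with V_CE = 0.2 V. KCL at the emitter: V_E/R_E = (V_BB−0.7−V_E)/R_B + (V_CC−0.2−V_E)/R_C, giving V_E = 1.65 V.
I_C = (V_CC − 0.2 − V_E)/R_C = (7.7 − 1.65)/0.56 = 10.8 mA.
Check: I_B = (6.4 − 1.65)/22 = 0.216 mA, and β·I_B = 17.3 mA > I_C, confirming saturation.

saturation; I_C ≈ 11 mA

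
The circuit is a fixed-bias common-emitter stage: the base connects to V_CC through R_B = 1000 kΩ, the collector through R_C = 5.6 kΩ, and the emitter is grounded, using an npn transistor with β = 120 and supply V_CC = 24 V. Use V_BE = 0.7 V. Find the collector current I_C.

I_C ≈ 2.8 mA

Base loop: V_CC = I_B·R_B + V_BE, so I_B = (24 − 0.7)/1000 kΩ = 0.0233 mA.
In the active region I_C = β·I_B = 120 × 0.0233 = 2.8 mA.
Collector loop: V_CE = V_CC − I_C·R_C = 24 − 2.8×5.6 = 8.34 V.
Since V_CE = 8.34 V > V_CE(sat) ≈ 0.2 V, the transistor is in the active region as assumed.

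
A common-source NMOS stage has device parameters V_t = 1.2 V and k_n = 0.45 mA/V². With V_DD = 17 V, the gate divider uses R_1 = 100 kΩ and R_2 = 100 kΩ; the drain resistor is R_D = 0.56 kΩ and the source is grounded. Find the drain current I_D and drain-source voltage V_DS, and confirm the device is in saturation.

V_G = V_DD·R_2/(R_1+R_2) = 17×100/200 = 8.5 V. With the source grounded, V_GS = V_G = 8.5 V.
Assume saturation: I_D = (k_n/2)(V_GS − V_t)² = (0.45/2)×(8.5 − 1.2)² = 0.225×7.3² = 12 mA.
V_DS = V_DD − I_D·R_D = 17 − 12×0.56 = 10.3 V.
Saturation requires V_DS ≥ V_GS − V_t = 7.3 V; 10.3 ≥ 7.3 ✓.

I_D ≈ 12 mA, V_DS ≈ 10 V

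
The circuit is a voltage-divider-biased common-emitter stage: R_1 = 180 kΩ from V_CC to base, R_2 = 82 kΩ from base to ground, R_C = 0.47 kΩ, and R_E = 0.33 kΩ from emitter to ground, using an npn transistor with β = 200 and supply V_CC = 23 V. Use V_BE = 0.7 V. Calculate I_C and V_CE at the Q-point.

Thevenize the base divider: V_Th = V_CC·R_2/(R_1+R_2) = 23×82/262 = 7.2 V, R_Th = R_1‖R_2 = 56.3 kΩ.
Base-emitter loop: V_Th = I_B·R_Th + V_BE + (β+1)I_B·R_E, so I_B = (7.2 − 0.7) / (56.3 + 201×0.33) = 0.053 mA.
I_C = β·I_B = 200×0.053 = 10.6 mA, and I_E = (β+1)I_B = 10.6 mA.
V_CE = V_CC − I_C·R_C − I_E·R_E = 23 − 10.6×0.47 − 10.6×0.33 = 14.5 V.
V_CE = 14.5 V > 0.2 V confirms active-region operation.

I_C ≈ 11 mA, V_CE ≈ 15 V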